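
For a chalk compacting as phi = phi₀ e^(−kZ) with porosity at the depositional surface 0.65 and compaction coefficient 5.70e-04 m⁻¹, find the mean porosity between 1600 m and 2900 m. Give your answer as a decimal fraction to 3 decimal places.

Working in km (1 km = 1000 m; k in km⁻¹ = k in m⁻¹ × 1000):
⟨phi⟩ = (1/(Z₂−Z₁)) ∫ phi₀ e^(−kZ) dZ = phi₀·(e^(−k·Z₁) − e^(−k·Z₂)) / (k·(Z₂−Z₁))
e^(−0.57×1.6) = 0.4017; e^(−0.57×2.9) = 0.1915
⟨phi⟩ = 0.65 × (0.4017 − 0.1915) / (0.57 × 1.3) = 0.65 × 0.2837 = 0.1844

0.184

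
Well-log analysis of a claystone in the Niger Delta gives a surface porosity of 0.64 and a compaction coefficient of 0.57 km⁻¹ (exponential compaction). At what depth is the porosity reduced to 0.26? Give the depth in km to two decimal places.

1.58 km

Invert Athy's law: d = ln(φ₀/φ) / c
d = ln(0.64/0.26) / 0.57 = ln(2.462) / 0.57 = 0.9008 / 0.57 = 1.580 km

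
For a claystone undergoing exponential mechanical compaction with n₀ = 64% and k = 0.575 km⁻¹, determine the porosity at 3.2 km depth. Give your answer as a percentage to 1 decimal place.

10.2%

n = n₀·exp(−k·Z) = 0.64 × exp(−0.575 × 3.2) = 0.64 × exp(−1.84)
  = 0.64 × 0.1588 = 0.1016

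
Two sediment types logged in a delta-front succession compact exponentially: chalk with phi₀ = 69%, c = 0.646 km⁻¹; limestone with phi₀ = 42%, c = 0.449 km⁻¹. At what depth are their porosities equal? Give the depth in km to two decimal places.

Set phi₀ₐ e^(−cₐd) = phi₀ᵦ e^(−cᵦd) ⇒ ln(phi₀ₐ/phi₀ᵦ) = (cₐ − cᵦ)·d
d = ln(0.69/0.42) / (0.646 − 0.449) = 0.4964 / 0.197 = 2.520 km

2.52 km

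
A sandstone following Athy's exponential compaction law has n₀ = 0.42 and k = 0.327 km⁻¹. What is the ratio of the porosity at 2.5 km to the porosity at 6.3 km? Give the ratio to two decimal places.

n(z₁)/n(z₂) = e^(−k·z₁)/e^(−k·z₂) = e^{k(z₂−z₁)}
= exp(0.327 × 3.8) = exp(1.243) = 3.4646

3.46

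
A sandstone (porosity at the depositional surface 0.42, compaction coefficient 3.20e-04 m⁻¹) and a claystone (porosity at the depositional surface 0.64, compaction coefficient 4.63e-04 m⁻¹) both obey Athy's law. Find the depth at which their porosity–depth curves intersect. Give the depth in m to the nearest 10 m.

2950 m

Working in km (1 km = 1000 m; k in km⁻¹ = k in m⁻¹ × 1000):
Set n₀ₐ e^(−kₐZ) = n₀ᵦ e^(−kᵦZ) ⇒ ln(n₀ₐ/n₀ᵦ) = (kₐ − kᵦ)·Z
Z = ln(0.42/0.64) / (0.32 − 0.463) = -0.4212 / -0.143 = 2.946 km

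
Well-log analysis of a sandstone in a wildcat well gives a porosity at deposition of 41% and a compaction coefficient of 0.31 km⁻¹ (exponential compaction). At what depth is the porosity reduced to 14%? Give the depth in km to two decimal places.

Invert Athy's law: Z = ln(n₀/n) / c
Z = ln(0.41/0.14) / 0.31 = ln(2.929) / 0.31 = 1.0745 / 0.31 = 3.466 km

3.47 km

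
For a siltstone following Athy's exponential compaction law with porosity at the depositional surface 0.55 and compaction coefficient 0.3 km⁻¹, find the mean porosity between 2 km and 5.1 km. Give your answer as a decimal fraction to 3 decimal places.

⟨phi⟩ = (1/(d₂−d₁)) ∫ phi₀ e^(−cd) dd = phi₀·(e^(−c·d₁) − e^(−c·d₂)) / (c·(d₂−d₁))
e^(−0.3×2) = 0.5488; e^(−0.3×5.1) = 0.2165
⟨phi⟩ = 0.55 × (0.5488 − 0.2165) / (0.3 × 3.1) = 0.55 × 0.3573 = 0.1965

0.197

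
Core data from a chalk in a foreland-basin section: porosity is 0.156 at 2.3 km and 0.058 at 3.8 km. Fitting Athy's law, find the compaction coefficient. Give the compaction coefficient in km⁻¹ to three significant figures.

Athy: φ(d) = φ₀ e^(−βd) ⇒ φ₁/φ₂ = e^{β(d₂−d₁)} ⇒ β = ln(φ₁/φ₂)/(d₂−d₁)
β = ln(0.156/0.058) / (3.8 − 2.3) = ln(2.69) / 1.5 = 0.9894 / 1.5 = 0.6596 km⁻¹

0.660 km⁻¹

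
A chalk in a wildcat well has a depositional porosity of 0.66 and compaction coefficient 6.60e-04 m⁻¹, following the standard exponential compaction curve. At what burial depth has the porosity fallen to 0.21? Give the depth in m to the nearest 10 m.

Working in km (1 km = 1000 m; β in km⁻¹ = β in m⁻¹ × 1000):
Invert Athy's law: z = ln(phi₀/phi) / β
z = ln(0.66/0.21) / 0.66 = ln(3.143) / 0.66 = 1.1451 / 0.66 = 1.735 km

1740 m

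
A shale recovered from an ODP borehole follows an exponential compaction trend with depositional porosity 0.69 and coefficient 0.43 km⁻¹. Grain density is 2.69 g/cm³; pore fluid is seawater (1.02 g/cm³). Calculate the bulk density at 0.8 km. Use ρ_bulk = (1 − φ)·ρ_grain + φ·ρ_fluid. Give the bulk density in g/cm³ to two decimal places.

Porosity at depth: n = 0.69·exp(−0.43×0.8) = 0.69×0.7089 = 0.4892
Bulk density: ρ_b = (1−n)ρ_g + n·ρ_f = 0.5108×2.69 + 0.4892×1.02
       = 1.374 + 0.499 = 1.873 g/cm³

1.87 g/cm³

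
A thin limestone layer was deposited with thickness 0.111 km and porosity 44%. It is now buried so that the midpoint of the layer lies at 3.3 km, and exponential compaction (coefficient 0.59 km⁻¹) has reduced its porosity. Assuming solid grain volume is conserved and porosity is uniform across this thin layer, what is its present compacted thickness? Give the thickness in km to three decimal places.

0.066 km

Porosity at 3.3 km: phi = 0.44·exp(−0.59×3.3) = 0.0628
Solid-volume conservation: h(1−phi) = h₀(1−phi₀) ⇒ h = h₀·(1−phi₀)/(1−phi)
h = 0.111 × (1 − 0.44)/(1 − 0.0628) = 0.111 × 0.5975 = 0.0663 km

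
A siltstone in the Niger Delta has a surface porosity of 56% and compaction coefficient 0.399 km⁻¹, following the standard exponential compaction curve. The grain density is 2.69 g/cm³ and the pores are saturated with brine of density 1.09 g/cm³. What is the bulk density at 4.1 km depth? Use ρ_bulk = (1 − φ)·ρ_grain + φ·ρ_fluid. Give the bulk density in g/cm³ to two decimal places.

Porosity at depth: phi = 0.56·exp(−0.399×4.1) = 0.56×0.1948 = 0.1091
Bulk density: ρ_b = (1−phi)ρ_g + phi·ρ_f = 0.8909×2.69 + 0.1091×1.09
       = 2.397 + 0.119 = 2.515 g/cm³

2.52 g/cm³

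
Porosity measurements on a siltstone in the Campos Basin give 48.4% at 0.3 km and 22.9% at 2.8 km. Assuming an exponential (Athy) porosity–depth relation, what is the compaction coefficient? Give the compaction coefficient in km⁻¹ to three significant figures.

Athy: n(d) = n₀ e^(−βd) ⇒ n₁/n₂ = e^{β(d₂−d₁)} ⇒ β = ln(n₁/n₂)/(d₂−d₁)
β = ln(0.484/0.229) / (2.8 − 0.3) = ln(2.114) / 2.5 = 0.7484 / 2.5 = 0.2993 km⁻¹

0.299 km⁻¹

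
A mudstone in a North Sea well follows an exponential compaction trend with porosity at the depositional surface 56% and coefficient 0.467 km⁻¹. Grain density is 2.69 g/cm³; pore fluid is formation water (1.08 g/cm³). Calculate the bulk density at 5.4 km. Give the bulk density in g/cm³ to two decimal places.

Porosity at depth: phi = 0.56·exp(−0.467×5.4) = 0.56×0.0803 = 0.0450
Bulk density: ρ_b = (1−phi)ρ_g + phi·ρ_f = 0.9550×2.69 + 0.0450×1.08
       = 2.569 + 0.049 = 2.618 g/cm³

2.62 g/cm³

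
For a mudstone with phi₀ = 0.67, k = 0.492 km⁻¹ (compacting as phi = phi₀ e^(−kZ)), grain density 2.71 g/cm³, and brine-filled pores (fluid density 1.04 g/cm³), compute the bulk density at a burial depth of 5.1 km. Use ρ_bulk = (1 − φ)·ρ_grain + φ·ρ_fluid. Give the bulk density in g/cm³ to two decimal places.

Porosity at depth: phi = 0.67·exp(−0.492×5.1) = 0.67×0.0813 = 0.0545
Bulk density: ρ_b = (1−phi)ρ_g + phi·ρ_f = 0.9455×2.71 + 0.0545×1.04
       = 2.562 + 0.057 = 2.619 g/cm³

2.62 g/cm³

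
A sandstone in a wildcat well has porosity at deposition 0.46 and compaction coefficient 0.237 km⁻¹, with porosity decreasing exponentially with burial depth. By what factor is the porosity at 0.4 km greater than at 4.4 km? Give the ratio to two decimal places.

n(d₁)/n(d₂) = e^(−c·d₁)/e^(−c·d₂) = e^{c(d₂−d₁)}
= exp(0.237 × 4) = exp(0.948) = 2.5805

2.58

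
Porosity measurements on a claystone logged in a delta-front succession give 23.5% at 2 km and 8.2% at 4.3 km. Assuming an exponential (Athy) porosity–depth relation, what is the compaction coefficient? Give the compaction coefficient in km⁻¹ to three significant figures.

0.458 km⁻¹

Athy: n(z) = n₀ e^(−cz) ⇒ n₁/n₂ = e^{c(z₂−z₁)} ⇒ c = ln(n₁/n₂)/(z₂−z₁)
c = ln(0.235/0.082) / (4.3 − 2) = ln(2.866) / 2.3 = 1.0529 / 2.3 = 0.4578 km⁻¹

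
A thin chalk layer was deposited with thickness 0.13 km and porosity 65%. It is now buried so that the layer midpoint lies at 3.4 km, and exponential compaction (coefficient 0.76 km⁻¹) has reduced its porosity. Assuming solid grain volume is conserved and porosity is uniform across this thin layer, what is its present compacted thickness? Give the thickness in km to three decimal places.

0.048 km

Porosity at 3.4 km: n = 0.65·exp(−0.76×3.4) = 0.0491
Solid-volume conservation: h(1−n) = h₀(1−n₀) ⇒ h = h₀·(1−n₀)/(1−n)
h = 0.13 × (1 − 0.65)/(1 − 0.0491) = 0.13 × 0.3681 = 0.0478 km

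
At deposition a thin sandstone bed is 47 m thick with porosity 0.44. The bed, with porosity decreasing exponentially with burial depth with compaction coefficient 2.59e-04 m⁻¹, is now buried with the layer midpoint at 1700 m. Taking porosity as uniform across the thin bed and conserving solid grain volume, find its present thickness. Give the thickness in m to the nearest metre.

Working in km (1 km = 1000 m; k in km⁻¹ = k in m⁻¹ × 1000):
Porosity at 1.7 km: n = 0.44·exp(−0.259×1.7) = 0.2833
Solid-volume conservation: h(1−n) = h₀(1−n₀) ⇒ h = h₀·(1−n₀)/(1−n)
h = 0.047 × (1 − 0.44)/(1 − 0.2833) = 0.047 × 0.7813 = 0.0367 km

37 m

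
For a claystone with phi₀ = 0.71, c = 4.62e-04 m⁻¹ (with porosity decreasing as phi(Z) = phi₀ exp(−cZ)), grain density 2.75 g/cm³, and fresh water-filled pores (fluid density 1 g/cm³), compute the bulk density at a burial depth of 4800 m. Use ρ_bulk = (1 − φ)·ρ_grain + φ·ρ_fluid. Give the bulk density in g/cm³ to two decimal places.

2.61 g/cm³

Working in km (1 km = 1000 m; c in km⁻¹ = c in m⁻¹ × 1000):
Porosity at depth: phi = 0.71·exp(−0.462×4.8) = 0.71×0.1089 = 0.0773
Bulk density: ρ_b = (1−phi)ρ_g + phi·ρ_f = 0.9227×2.75 + 0.0773×1
       = 2.537 + 0.077 = 2.615 g/cm³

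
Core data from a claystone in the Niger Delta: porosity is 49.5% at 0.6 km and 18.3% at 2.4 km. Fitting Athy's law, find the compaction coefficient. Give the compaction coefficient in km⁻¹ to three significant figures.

Athy: φ(z) = φ₀ e^(−cz) ⇒ φ₁/φ₂ = e^{c(z₂−z₁)} ⇒ c = ln(φ₁/φ₂)/(z₂−z₁)
c = ln(0.495/0.183) / (2.4 − 0.6) = ln(2.705) / 1.8 = 0.9951 / 1.8 = 0.5528 km⁻¹

0.553 km⁻¹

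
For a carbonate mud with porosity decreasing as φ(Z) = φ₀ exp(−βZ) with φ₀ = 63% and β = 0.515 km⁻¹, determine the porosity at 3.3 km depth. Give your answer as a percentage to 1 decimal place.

φ = φ₀·exp(−β·Z) = 0.63 × exp(−0.515 × 3.3) = 0.63 × exp(−1.7)
  = 0.63 × 0.1828 = 0.1151

11.5%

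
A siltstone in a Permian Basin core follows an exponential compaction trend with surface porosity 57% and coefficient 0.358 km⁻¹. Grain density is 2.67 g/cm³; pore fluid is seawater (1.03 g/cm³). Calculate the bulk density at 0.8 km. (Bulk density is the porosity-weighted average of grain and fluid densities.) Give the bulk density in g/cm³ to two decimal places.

1.97 g/cm³

Porosity at depth: phi = 0.57·exp(−0.358×0.8) = 0.57×0.7510 = 0.4280
Bulk density: ρ_b = (1−phi)ρ_g + phi·ρ_f = 0.5720×2.67 + 0.4280×1.03
       = 1.527 + 0.441 = 1.968 g/cm³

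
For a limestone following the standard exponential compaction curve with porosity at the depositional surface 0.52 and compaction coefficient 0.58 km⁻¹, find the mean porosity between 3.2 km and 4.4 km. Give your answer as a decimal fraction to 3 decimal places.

0.059

⟨φ⟩ = (1/(z₂−z₁)) ∫ φ₀ e^(−cz) dz = φ₀·(e^(−c·z₁) − e^(−c·z₂)) / (c·(z₂−z₁))
e^(−0.58×3.2) = 0.1563; e^(−0.58×4.4) = 0.0779
⟨φ⟩ = 0.52 × (0.1563 − 0.0779) / (0.58 × 1.2) = 0.52 × 0.1126 = 0.0586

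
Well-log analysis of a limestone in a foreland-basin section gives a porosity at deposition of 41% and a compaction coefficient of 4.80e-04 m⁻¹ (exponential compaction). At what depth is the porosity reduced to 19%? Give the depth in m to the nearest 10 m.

1600 m

Working in km (1 km = 1000 m; k in km⁻¹ = k in m⁻¹ × 1000):
Invert Athy's law: z = ln(φ₀/φ) / k
z = ln(0.41/0.19) / 0.48 = ln(2.158) / 0.48 = 0.7691 / 0.48 = 1.602 km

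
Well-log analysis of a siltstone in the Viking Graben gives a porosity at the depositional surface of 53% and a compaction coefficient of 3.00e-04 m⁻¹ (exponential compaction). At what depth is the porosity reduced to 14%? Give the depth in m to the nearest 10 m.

Working in km (1 km = 1000 m; c in km⁻¹ = c in m⁻¹ × 1000):
Invert Athy's law: Z = ln(phi₀/phi) / c
Z = ln(0.53/0.14) / 0.3 = ln(3.786) / 0.3 = 1.3312 / 0.3 = 4.437 km

4440 m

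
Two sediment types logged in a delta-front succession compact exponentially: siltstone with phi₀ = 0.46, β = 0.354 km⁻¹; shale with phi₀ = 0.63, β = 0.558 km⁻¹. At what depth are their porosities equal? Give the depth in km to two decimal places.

Set phi₀ₐ e^(−βₐz) = phi₀ᵦ e^(−βᵦz) ⇒ ln(phi₀ₐ/phi₀ᵦ) = (βₐ − βᵦ)·z
z = ln(0.46/0.63) / (0.354 − 0.558) = -0.3145 / -0.204 = 1.542 km

1.54 km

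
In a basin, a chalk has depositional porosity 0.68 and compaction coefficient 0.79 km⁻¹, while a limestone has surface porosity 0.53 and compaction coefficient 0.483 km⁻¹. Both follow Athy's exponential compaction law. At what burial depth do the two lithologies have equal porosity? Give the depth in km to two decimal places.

Set n₀ₐ e^(−βₐd) = n₀ᵦ e^(−βᵦd) ⇒ ln(n₀ₐ/n₀ᵦ) = (βₐ − βᵦ)·d
d = ln(0.68/0.53) / (0.79 − 0.483) = 0.2492 / 0.307 = 0.812 km

0.81 km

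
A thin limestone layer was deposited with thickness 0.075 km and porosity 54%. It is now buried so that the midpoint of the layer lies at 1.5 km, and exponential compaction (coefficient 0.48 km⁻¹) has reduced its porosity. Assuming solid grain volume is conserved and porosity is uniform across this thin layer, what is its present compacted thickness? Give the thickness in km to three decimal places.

0.047 km

Porosity at 1.5 km: n = 0.54·exp(−0.48×1.5) = 0.2628
Solid-volume conservation: h(1−n) = h₀(1−n₀) ⇒ h = h₀·(1−n₀)/(1−n)
h = 0.075 × (1 − 0.54)/(1 − 0.2628) = 0.075 × 0.6240 = 0.0468 km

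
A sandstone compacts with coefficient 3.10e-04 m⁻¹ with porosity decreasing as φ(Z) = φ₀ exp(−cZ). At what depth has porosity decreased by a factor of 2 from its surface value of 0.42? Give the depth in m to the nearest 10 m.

2240 m

Working in km (1 km = 1000 m; c in km⁻¹ = c in m⁻¹ × 1000):
φ/φ₀ = 1/2 ⇒ exp(−c·Z) = 1/2 ⇒ Z = ln(2) / c
Z = 0.6931 / 0.31 = 2.236 km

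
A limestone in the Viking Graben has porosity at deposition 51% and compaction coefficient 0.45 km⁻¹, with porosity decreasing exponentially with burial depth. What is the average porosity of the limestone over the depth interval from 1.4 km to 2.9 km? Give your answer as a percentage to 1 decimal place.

19.8%

⟨phi⟩ = (1/(d₂−d₁)) ∫ phi₀ e^(−cd) dd = phi₀·(e^(−c·d₁) − e^(−c·d₂)) / (c·(d₂−d₁))
e^(−0.45×1.4) = 0.5326; e^(−0.45×2.9) = 0.2712
⟨phi⟩ = 0.51 × (0.5326 − 0.2712) / (0.45 × 1.5) = 0.51 × 0.3873 = 0.1975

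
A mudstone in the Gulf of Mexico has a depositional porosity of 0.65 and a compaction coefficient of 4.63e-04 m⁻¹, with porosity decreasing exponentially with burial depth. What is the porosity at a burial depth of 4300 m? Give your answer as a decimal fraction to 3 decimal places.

0.089

Working in km (1 km = 1000 m; c in km⁻¹ = c in m⁻¹ × 1000):
φ = φ₀·exp(−c·z) = 0.65 × exp(−0.463 × 4.3) = 0.65 × exp(−1.991)
  = 0.65 × 0.1366 = 0.0888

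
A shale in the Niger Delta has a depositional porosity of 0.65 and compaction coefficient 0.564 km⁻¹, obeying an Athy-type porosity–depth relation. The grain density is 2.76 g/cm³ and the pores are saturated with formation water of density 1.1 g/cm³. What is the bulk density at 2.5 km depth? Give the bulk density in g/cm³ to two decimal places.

Porosity at depth: n = 0.65·exp(−0.564×2.5) = 0.65×0.2441 = 0.1587
Bulk density: ρ_b = (1−n)ρ_g + n·ρ_f = 0.8413×2.76 + 0.1587×1.1
       = 2.322 + 0.175 = 2.497 g/cm³

2.50 g/cm³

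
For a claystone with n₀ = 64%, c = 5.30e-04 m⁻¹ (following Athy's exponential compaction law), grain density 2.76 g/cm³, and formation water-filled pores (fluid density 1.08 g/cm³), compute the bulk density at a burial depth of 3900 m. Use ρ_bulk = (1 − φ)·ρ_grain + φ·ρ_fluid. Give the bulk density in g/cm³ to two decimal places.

2.62 g/cm³

Working in km (1 km = 1000 m; c in km⁻¹ = c in m⁻¹ × 1000):
Porosity at depth: n = 0.64·exp(−0.53×3.9) = 0.64×0.1266 = 0.0810
Bulk density: ρ_b = (1−n)ρ_g + n·ρ_f = 0.9190×2.76 + 0.0810×1.08
       = 2.536 + 0.087 = 2.624 g/cm³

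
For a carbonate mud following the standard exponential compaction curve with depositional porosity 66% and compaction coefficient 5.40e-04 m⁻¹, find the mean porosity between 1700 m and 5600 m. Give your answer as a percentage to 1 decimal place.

Working in km (1 km = 1000 m; β in km⁻¹ = β in m⁻¹ × 1000):
⟨phi⟩ = (1/(Z₂−Z₁)) ∫ phi₀ e^(−βZ) dZ = phi₀·(e^(−β·Z₁) − e^(−β·Z₂)) / (β·(Z₂−Z₁))
e^(−0.54×1.7) = 0.3993; e^(−0.54×5.6) = 0.0486
⟨phi⟩ = 0.66 × (0.3993 − 0.0486) / (0.54 × 3.9) = 0.66 × 0.1665 = 0.1099

11.0%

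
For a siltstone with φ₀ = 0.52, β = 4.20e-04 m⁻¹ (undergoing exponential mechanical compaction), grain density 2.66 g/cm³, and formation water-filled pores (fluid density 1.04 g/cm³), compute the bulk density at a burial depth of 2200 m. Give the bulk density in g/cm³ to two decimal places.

2.33 g/cm³

Working in km (1 km = 1000 m; β in km⁻¹ = β in m⁻¹ × 1000):
Porosity at depth: φ = 0.52·exp(−0.42×2.2) = 0.52×0.3969 = 0.2064
Bulk density: ρ_b = (1−φ)ρ_g + φ·ρ_f = 0.7936×2.66 + 0.2064×1.04
       = 2.111 + 0.215 = 2.326 g/cm³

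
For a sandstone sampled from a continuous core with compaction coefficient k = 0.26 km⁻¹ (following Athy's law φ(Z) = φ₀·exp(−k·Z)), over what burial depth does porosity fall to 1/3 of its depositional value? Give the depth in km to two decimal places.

φ/φ₀ = 1/3 ⇒ exp(−k·Z) = 1/3 ⇒ Z = ln(3) / k
Z = 1.0986 / 0.26 = 4.225 km

4.23 km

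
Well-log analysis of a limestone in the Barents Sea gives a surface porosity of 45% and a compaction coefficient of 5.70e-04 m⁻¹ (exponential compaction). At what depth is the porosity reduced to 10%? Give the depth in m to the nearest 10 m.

2640 m

Working in km (1 km = 1000 m; β in km⁻¹ = β in m⁻¹ × 1000):
Invert Athy's law: z = ln(phi₀/phi) / β
z = ln(0.45/0.1) / 0.57 = ln(4.5) / 0.57 = 1.5041 / 0.57 = 2.639 km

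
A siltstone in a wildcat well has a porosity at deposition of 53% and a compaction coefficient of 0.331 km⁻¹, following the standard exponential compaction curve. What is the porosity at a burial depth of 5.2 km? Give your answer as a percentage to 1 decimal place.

9.5%

n = n₀·exp(−c·z) = 0.53 × exp(−0.331 × 5.2) = 0.53 × exp(−1.721)
  = 0.53 × 0.1789 = 0.0948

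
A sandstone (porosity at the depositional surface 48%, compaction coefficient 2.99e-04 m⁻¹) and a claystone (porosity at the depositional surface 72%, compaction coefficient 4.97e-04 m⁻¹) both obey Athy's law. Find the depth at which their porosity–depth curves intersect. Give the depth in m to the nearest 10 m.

2050 m

Working in km (1 km = 1000 m; β in km⁻¹ = β in m⁻¹ × 1000):
Set n₀ₐ e^(−βₐd) = n₀ᵦ e^(−βᵦd) ⇒ ln(n₀ₐ/n₀ᵦ) = (βₐ − βᵦ)·d
d = ln(0.48/0.72) / (0.299 − 0.497) = -0.4055 / -0.198 = 2.048 km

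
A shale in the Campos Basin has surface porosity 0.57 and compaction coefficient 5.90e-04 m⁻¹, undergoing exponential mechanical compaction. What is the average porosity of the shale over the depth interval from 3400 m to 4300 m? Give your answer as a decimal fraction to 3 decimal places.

Working in km (1 km = 1000 m; c in km⁻¹ = c in m⁻¹ × 1000):
⟨φ⟩ = (1/(Z₂−Z₁)) ∫ φ₀ e^(−cZ) dZ = φ₀·(e^(−c·Z₁) − e^(−c·Z₂)) / (c·(Z₂−Z₁))
e^(−0.59×3.4) = 0.1345; e^(−0.59×4.3) = 0.0791
⟨φ⟩ = 0.57 × (0.1345 − 0.0791) / (0.59 × 0.9) = 0.57 × 0.1044 = 0.0595

0.059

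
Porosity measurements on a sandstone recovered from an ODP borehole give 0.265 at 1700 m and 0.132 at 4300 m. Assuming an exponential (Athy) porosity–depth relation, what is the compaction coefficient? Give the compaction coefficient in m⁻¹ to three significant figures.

0.000268 m⁻¹

Working in km (1 km = 1000 m; k in km⁻¹ = k in m⁻¹ × 1000):
Athy: φ(z) = φ₀ e^(−kz) ⇒ φ₁/φ₂ = e^{k(z₂−z₁)} ⇒ k = ln(φ₁/φ₂)/(z₂−z₁)
k = ln(0.265/0.132) / (4.3 − 1.7) = ln(2.008) / 2.6 = 0.6969 / 2.6 = 0.268 km⁻¹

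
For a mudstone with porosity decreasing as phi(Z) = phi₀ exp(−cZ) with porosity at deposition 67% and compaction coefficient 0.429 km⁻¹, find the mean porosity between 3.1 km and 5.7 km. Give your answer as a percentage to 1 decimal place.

⟨phi⟩ = (1/(Z₂−Z₁)) ∫ phi₀ e^(−cZ) dZ = phi₀·(e^(−c·Z₁) − e^(−c·Z₂)) / (c·(Z₂−Z₁))
e^(−0.429×3.1) = 0.2645; e^(−0.429×5.7) = 0.0867
⟨phi⟩ = 0.67 × (0.2645 − 0.0867) / (0.429 × 2.6) = 0.67 × 0.1594 = 0.1068

10.7%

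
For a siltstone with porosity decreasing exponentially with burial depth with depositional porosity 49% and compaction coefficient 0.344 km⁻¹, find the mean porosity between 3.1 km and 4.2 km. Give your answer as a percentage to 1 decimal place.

⟨n⟩ = (1/(z₂−z₁)) ∫ n₀ e^(−βz) dz = n₀·(e^(−β·z₁) − e^(−β·z₂)) / (β·(z₂−z₁))
e^(−0.344×3.1) = 0.3442; e^(−0.344×4.2) = 0.2358
⟨n⟩ = 0.49 × (0.3442 − 0.2358) / (0.344 × 1.1) = 0.49 × 0.2866 = 0.1404

14.0%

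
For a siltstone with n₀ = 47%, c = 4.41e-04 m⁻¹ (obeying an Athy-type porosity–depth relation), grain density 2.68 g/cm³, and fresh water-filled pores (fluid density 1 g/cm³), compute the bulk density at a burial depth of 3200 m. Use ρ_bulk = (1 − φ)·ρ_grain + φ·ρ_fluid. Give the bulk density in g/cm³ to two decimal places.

Working in km (1 km = 1000 m; c in km⁻¹ = c in m⁻¹ × 1000):
Porosity at depth: n = 0.47·exp(−0.441×3.2) = 0.47×0.2439 = 0.1146
Bulk density: ρ_b = (1−n)ρ_g + n·ρ_f = 0.8854×2.68 + 0.1146×1
       = 2.373 + 0.115 = 2.487 g/cm³

2.49 g/cm³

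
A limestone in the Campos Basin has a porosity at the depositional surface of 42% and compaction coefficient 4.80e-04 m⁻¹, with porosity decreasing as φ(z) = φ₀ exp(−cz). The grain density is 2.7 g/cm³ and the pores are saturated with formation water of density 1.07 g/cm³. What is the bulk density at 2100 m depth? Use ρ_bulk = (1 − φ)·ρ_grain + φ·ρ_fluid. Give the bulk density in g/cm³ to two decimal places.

Working in km (1 km = 1000 m; c in km⁻¹ = c in m⁻¹ × 1000):
Porosity at depth: φ = 0.42·exp(−0.48×2.1) = 0.42×0.3649 = 0.1533
Bulk density: ρ_b = (1−φ)ρ_g + φ·ρ_f = 0.8467×2.7 + 0.1533×1.07
       = 2.286 + 0.164 = 2.450 g/cm³

2.45 g/cm³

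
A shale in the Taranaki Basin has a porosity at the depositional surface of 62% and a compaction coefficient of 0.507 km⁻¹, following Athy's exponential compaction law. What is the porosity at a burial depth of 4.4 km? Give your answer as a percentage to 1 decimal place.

n = n₀·exp(−β·d) = 0.62 × exp(−0.507 × 4.4) = 0.62 × exp(−2.231)
  = 0.62 × 0.1074 = 0.0666

6.7%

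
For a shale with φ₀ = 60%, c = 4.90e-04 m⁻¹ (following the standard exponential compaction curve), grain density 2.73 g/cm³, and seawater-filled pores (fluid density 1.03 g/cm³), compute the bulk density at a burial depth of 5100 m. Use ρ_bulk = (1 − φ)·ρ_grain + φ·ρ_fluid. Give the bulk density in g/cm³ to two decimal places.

Working in km (1 km = 1000 m; c in km⁻¹ = c in m⁻¹ × 1000):
Porosity at depth: φ = 0.6·exp(−0.49×5.1) = 0.6×0.0822 = 0.0493
Bulk density: ρ_b = (1−φ)ρ_g + φ·ρ_f = 0.9507×2.73 + 0.0493×1.03
       = 2.595 + 0.051 = 2.646 g/cm³

2.65 g/cm³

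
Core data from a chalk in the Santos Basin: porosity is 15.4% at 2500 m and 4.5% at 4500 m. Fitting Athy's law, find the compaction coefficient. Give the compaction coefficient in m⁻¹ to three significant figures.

0.000615 m⁻¹

Working in km (1 km = 1000 m; k in km⁻¹ = k in m⁻¹ × 1000):
Athy: φ(d) = φ₀ e^(−kd) ⇒ φ₁/φ₂ = e^{k(d₂−d₁)} ⇒ k = ln(φ₁/φ₂)/(d₂−d₁)
k = ln(0.154/0.045) / (4.5 − 2.5) = ln(3.422) / 2 = 1.2303 / 2 = 0.6151 km⁻¹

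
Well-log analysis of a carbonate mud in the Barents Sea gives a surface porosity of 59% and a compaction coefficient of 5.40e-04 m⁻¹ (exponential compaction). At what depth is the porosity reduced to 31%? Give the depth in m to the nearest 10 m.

1190 m

Working in km (1 km = 1000 m; k in km⁻¹ = k in m⁻¹ × 1000):
Invert Athy's law: d = ln(phi₀/phi) / k
d = ln(0.59/0.31) / 0.54 = ln(1.903) / 0.54 = 0.6436 / 0.54 = 1.192 km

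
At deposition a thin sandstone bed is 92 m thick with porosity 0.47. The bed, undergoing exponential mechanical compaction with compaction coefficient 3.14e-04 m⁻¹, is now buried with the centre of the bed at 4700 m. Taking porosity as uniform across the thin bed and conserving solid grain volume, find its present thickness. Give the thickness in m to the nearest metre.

Working in km (1 km = 1000 m; β in km⁻¹ = β in m⁻¹ × 1000):
Porosity at 4.7 km: phi = 0.47·exp(−0.314×4.7) = 0.1074
Solid-volume conservation: h(1−phi) = h₀(1−phi₀) ⇒ h = h₀·(1−phi₀)/(1−phi)
h = 0.092 × (1 − 0.47)/(1 − 0.1074) = 0.092 × 0.5938 = 0.0546 km

55 m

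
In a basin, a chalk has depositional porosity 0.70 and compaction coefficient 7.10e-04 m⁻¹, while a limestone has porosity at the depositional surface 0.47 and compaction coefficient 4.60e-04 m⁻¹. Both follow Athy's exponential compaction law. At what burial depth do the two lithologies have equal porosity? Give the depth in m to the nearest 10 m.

1590 m

Working in km (1 km = 1000 m; c in km⁻¹ = c in m⁻¹ × 1000):
Set phi₀ₐ e^(−cₐZ) = phi₀ᵦ e^(−cᵦZ) ⇒ ln(phi₀ₐ/phi₀ᵦ) = (cₐ − cᵦ)·Z
Z = ln(0.7/0.47) / (0.71 − 0.46) = 0.3983 / 0.25 = 1.593 km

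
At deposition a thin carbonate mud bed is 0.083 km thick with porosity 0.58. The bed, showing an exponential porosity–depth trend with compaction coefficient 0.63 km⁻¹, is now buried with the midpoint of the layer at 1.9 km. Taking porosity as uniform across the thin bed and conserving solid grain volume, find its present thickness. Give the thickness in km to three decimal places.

Porosity at 1.9 km: φ = 0.58·exp(−0.63×1.9) = 0.1752
Solid-volume conservation: h(1−φ) = h₀(1−φ₀) ⇒ h = h₀·(1−φ₀)/(1−φ)
h = 0.083 × (1 − 0.58)/(1 − 0.1752) = 0.083 × 0.5092 = 0.0423 km

0.042 km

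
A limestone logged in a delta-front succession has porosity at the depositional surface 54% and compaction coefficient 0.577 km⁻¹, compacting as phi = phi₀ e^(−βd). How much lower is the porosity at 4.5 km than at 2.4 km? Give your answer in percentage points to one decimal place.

9.5 percentage points

phi(2.4) = 0.54·e^(−0.577×2.4) = 0.1352
phi(4.5) = 0.54·e^(−0.577×4.5) = 0.0402
Δphi = 0.1352 − 0.0402 = 0.0950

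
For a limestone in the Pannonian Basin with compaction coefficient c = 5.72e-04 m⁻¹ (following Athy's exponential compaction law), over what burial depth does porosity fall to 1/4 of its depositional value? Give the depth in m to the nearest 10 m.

2420 m

Working in km (1 km = 1000 m; c in km⁻¹ = c in m⁻¹ × 1000):
phi/phi₀ = 1/4 ⇒ exp(−c·Z) = 1/4 ⇒ Z = ln(4) / c
Z = 1.3863 / 0.572 = 2.424 km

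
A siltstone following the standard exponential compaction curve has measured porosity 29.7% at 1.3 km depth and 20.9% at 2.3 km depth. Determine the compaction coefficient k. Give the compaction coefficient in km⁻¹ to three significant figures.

0.351 km⁻¹

Athy: n(d) = n₀ e^(−kd) ⇒ n₁/n₂ = e^{k(d₂−d₁)} ⇒ k = ln(n₁/n₂)/(d₂−d₁)
k = ln(0.297/0.209) / (2.3 − 1.3) = ln(1.421) / 1 = 0.3514 / 1 = 0.3514 km⁻¹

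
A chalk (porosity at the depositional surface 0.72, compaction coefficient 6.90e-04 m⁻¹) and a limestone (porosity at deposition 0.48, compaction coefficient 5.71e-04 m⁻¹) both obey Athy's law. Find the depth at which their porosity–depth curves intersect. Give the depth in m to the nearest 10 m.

Working in km (1 km = 1000 m; c in km⁻¹ = c in m⁻¹ × 1000):
Set phi₀ₐ e^(−cₐZ) = phi₀ᵦ e^(−cᵦZ) ⇒ ln(phi₀ₐ/phi₀ᵦ) = (cₐ − cᵦ)·Z
Z = ln(0.72/0.48) / (0.69 − 0.571) = 0.4055 / 0.119 = 3.407 km

3410 m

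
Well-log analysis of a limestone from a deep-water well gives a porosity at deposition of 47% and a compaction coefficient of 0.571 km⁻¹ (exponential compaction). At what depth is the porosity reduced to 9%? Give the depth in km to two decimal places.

Invert Athy's law: z = ln(phi₀/phi) / β
z = ln(0.47/0.09) / 0.571 = ln(5.222) / 0.571 = 1.6529 / 0.571 = 2.895 km

2.89 km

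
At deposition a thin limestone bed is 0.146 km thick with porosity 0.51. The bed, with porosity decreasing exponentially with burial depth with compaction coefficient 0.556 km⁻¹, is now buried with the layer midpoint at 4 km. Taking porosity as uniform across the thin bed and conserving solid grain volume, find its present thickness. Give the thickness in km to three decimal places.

0.076 km

Porosity at 4 km: n = 0.51·exp(−0.556×4) = 0.0552
Solid-volume conservation: h(1−n) = h₀(1−n₀) ⇒ h = h₀·(1−n₀)/(1−n)
h = 0.146 × (1 − 0.51)/(1 − 0.0552) = 0.146 × 0.5186 = 0.0757 km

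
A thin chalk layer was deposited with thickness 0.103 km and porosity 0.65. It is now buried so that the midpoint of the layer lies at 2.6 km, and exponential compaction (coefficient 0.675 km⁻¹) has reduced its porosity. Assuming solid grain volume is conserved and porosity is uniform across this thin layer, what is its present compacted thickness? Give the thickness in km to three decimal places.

Porosity at 2.6 km: n = 0.65·exp(−0.675×2.6) = 0.1124
Solid-volume conservation: h(1−n) = h₀(1−n₀) ⇒ h = h₀·(1−n₀)/(1−n)
h = 0.103 × (1 − 0.65)/(1 − 0.1124) = 0.103 × 0.3943 = 0.0406 km

0.041 km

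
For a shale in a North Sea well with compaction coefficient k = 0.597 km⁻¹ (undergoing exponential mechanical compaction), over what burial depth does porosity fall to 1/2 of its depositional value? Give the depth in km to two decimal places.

1.16 km

n/n₀ = 1/2 ⇒ exp(−k·d) = 1/2 ⇒ d = ln(2) / k
d = 0.6931 / 0.597 = 1.161 km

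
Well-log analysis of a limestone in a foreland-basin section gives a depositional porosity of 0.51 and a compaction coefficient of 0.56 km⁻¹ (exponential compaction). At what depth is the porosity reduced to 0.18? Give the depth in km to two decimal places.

1.86 km

Invert Athy's law: z = ln(n₀/n) / k
z = ln(0.51/0.18) / 0.56 = ln(2.833) / 0.56 = 1.0415 / 0.56 = 1.860 km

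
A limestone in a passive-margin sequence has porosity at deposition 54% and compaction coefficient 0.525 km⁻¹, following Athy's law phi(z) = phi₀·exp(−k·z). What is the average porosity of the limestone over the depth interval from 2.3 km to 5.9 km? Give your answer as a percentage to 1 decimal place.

⟨phi⟩ = (1/(z₂−z₁)) ∫ phi₀ e^(−kz) dz = phi₀·(e^(−k·z₁) − e^(−k·z₂)) / (k·(z₂−z₁))
e^(−0.525×2.3) = 0.2989; e^(−0.525×5.9) = 0.0452
⟨phi⟩ = 0.54 × (0.2989 − 0.0452) / (0.525 × 3.6) = 0.54 × 0.1343 = 0.0725

7.3%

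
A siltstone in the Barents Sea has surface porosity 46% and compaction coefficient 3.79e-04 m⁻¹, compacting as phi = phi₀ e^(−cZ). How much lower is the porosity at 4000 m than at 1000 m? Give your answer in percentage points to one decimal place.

Working in km (1 km = 1000 m; c in km⁻¹ = c in m⁻¹ × 1000):
phi(1) = 0.46·e^(−0.379×1) = 0.3149
phi(4) = 0.46·e^(−0.379×4) = 0.1010
Δphi = 0.3149 − 0.1010 = 0.2139

21.4 percentage points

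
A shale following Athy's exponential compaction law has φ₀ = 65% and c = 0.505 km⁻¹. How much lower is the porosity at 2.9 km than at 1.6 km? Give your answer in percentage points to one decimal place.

13.9 percentage points

φ(1.6) = 0.65·e^(−0.505×1.6) = 0.2897
φ(2.9) = 0.65·e^(−0.505×2.9) = 0.1503
Δφ = 0.2897 − 0.1503 = 0.1395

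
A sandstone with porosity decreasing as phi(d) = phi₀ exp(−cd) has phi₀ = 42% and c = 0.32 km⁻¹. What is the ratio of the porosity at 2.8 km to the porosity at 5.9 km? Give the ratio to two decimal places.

phi(d₁)/phi(d₂) = e^(−c·d₁)/e^(−c·d₂) = e^{c(d₂−d₁)}
= exp(0.32 × 3.1) = exp(0.992) = 2.6966

2.70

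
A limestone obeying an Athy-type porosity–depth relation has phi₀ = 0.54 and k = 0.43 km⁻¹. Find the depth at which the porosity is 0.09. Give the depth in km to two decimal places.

4.17 km

Invert Athy's law: d = ln(phi₀/phi) / k
d = ln(0.54/0.09) / 0.43 = ln(6) / 0.43 = 1.7918 / 0.43 = 4.167 km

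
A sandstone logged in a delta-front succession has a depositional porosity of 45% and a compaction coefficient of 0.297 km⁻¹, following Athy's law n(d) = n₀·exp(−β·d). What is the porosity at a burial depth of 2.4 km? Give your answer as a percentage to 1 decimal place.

n = n₀·exp(−β·d) = 0.45 × exp(−0.297 × 2.4) = 0.45 × exp(−0.7128)
  = 0.45 × 0.4903 = 0.2206

22.1%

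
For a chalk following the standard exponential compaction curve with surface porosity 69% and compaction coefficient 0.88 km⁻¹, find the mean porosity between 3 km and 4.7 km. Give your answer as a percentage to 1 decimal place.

2.6%

⟨phi⟩ = (1/(d₂−d₁)) ∫ phi₀ e^(−βd) dd = phi₀·(e^(−β·d₁) − e^(−β·d₂)) / (β·(d₂−d₁))
e^(−0.88×3) = 0.0714; e^(−0.88×4.7) = 0.0160
⟨phi⟩ = 0.69 × (0.0714 − 0.0160) / (0.88 × 1.7) = 0.69 × 0.0370 = 0.0255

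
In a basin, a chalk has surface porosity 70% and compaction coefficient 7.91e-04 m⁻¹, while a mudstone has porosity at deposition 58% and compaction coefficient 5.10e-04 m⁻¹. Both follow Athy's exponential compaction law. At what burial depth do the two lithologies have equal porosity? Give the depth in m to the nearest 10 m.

670 m

Working in km (1 km = 1000 m; β in km⁻¹ = β in m⁻¹ × 1000):
Set n₀ₐ e^(−βₐZ) = n₀ᵦ e^(−βᵦZ) ⇒ ln(n₀ₐ/n₀ᵦ) = (βₐ − βᵦ)·Z
Z = ln(0.7/0.58) / (0.791 − 0.51) = 0.1881 / 0.281 = 0.669 km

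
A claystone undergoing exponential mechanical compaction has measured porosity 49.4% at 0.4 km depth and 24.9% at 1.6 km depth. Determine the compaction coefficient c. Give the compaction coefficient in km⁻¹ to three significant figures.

Athy: n(d) = n₀ e^(−cd) ⇒ n₁/n₂ = e^{c(d₂−d₁)} ⇒ c = ln(n₁/n₂)/(d₂−d₁)
c = ln(0.494/0.249) / (1.6 − 0.4) = ln(1.984) / 1.2 = 0.6851 / 1.2 = 0.5709 km⁻¹

0.571 km⁻¹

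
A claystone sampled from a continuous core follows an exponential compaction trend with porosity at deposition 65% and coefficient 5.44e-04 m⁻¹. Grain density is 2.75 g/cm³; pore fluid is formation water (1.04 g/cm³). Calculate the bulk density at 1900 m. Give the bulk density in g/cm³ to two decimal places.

Working in km (1 km = 1000 m; k in km⁻¹ = k in m⁻¹ × 1000):
Porosity at depth: phi = 0.65·exp(−0.544×1.9) = 0.65×0.3557 = 0.2312
Bulk density: ρ_b = (1−phi)ρ_g + phi·ρ_f = 0.7688×2.75 + 0.2312×1.04
       = 2.114 + 0.240 = 2.355 g/cm³

2.35 g/cm³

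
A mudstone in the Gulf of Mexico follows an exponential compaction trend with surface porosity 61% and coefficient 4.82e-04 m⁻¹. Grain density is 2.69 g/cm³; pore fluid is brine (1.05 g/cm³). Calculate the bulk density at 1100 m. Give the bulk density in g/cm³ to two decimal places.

Working in km (1 km = 1000 m; c in km⁻¹ = c in m⁻¹ × 1000):
Porosity at depth: phi = 0.61·exp(−0.482×1.1) = 0.61×0.5885 = 0.3590
Bulk density: ρ_b = (1−phi)ρ_g + phi·ρ_f = 0.6410×2.69 + 0.3590×1.05
       = 1.724 + 0.377 = 2.101 g/cm³

2.10 g/cm³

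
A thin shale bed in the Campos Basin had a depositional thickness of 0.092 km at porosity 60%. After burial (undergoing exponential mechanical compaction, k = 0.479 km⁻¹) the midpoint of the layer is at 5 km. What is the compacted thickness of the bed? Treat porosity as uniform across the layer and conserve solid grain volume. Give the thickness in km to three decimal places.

0.039 km

Porosity at 5 km: φ = 0.6·exp(−0.479×5) = 0.0547
Solid-volume conservation: h(1−φ) = h₀(1−φ₀) ⇒ h = h₀·(1−φ₀)/(1−φ)
h = 0.092 × (1 − 0.6)/(1 − 0.0547) = 0.092 × 0.4231 = 0.0389 km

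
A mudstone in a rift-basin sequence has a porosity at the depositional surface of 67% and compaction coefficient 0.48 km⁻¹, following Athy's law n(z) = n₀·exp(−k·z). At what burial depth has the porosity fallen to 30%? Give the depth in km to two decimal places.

Invert Athy's law: z = ln(n₀/n) / k
z = ln(0.67/0.3) / 0.48 = ln(2.233) / 0.48 = 0.8035 / 0.48 = 1.674 km

1.67 km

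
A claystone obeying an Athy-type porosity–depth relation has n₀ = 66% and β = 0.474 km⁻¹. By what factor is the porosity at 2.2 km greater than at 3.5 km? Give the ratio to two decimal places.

n(Z₁)/n(Z₂) = e^(−β·Z₁)/e^(−β·Z₂) = e^{β(Z₂−Z₁)}
= exp(0.474 × 1.3) = exp(0.6162) = 1.8519

1.85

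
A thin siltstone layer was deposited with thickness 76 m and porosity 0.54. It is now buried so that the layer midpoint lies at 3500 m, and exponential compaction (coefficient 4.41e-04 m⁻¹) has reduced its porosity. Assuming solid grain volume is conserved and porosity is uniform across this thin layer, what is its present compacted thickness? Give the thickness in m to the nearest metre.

Working in km (1 km = 1000 m; k in km⁻¹ = k in m⁻¹ × 1000):
Porosity at 3.5 km: phi = 0.54·exp(−0.441×3.5) = 0.1154
Solid-volume conservation: h(1−phi) = h₀(1−phi₀) ⇒ h = h₀·(1−phi₀)/(1−phi)
h = 0.076 × (1 − 0.54)/(1 − 0.1154) = 0.076 × 0.5200 = 0.0395 km

40 m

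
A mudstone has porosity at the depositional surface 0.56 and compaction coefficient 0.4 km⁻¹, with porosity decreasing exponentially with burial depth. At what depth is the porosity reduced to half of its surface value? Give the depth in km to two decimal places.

1.73 km

φ/φ₀ = 1/2 ⇒ exp(−k·z) = 1/2 ⇒ z = ln(2) / k
z = 0.6931 / 0.4 = 1.733 km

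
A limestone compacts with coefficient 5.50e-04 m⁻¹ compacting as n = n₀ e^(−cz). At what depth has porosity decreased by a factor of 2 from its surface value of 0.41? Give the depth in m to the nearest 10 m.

Working in km (1 km = 1000 m; c in km⁻¹ = c in m⁻¹ × 1000):
n/n₀ = 1/2 ⇒ exp(−c·z) = 1/2 ⇒ z = ln(2) / c
z = 0.6931 / 0.55 = 1.260 km

1260 m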